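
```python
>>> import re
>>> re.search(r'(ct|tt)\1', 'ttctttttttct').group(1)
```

The match spans [3:7] → 'tttt'.
Captured: group 1 = 'tt'.

'tt'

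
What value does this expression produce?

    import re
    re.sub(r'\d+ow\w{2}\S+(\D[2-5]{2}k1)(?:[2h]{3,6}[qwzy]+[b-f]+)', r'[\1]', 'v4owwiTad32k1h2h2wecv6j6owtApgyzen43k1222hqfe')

'v[n43k1]'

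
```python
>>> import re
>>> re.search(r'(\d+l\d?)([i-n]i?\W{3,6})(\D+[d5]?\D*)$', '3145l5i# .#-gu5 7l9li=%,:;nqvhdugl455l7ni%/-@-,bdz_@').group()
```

This matches one or more of a digit, then the literal 'l', then optionally a digit (captured); then a character in [i-n], then optionally a literal 'i', then 3 to 6 of a non-word character (captured); then one or more of a non-digit, then optionally one of [d5], then zero or more of a non-digit (captured); then anchored at the end.
`search` walks the string left to right and returns the first match it finds.
The match spans [34:52] → '455l7ni%/-@-,bdz_@'.
Captured: group 1 = '455l7', group 2 = 'ni%/-@-,', group 3 = 'bdz_@'.

'455l7ni%/-@-,bdz_@'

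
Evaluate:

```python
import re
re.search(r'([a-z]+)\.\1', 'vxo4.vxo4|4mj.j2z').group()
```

`\1` has to match the exact text group 1 already captured.
`search` walks the string left to right and returns the first match it finds.
The match spans [12:15] → 'j.j'.
Captured: group 1 = 'j'.

'j.j'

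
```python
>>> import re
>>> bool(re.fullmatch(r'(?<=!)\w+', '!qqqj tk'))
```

False

The lookaround is zero-width — it requires the adjacent text to match without consuming it, so the asserted text isn't part of the match.
For `fullmatch`, every character of the input must be accounted for by the pattern.
Here the string isn't matched end-to-end, so the call returns None, and `bool(None)` is False.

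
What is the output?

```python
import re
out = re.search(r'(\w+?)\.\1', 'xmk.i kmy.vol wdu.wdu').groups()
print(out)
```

('wdu',)

A backreference is literal: `\1` must see the identical characters the first group matched.
Unlike `match`, `search` isn't anchored — it looks for the pattern anywhere in the string.
The match spans [14:21] → 'wdu.wdu'.
Captured: group 1 = 'wdu'.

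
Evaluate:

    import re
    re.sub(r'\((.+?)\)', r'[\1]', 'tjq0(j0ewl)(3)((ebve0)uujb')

Matches: at [4:11] → '(j0ewl)'; at [11:14] → '(3)'; at [14:22] → '((ebve0)'.
`\1` in the replacement pulls in group 1's text for each match.

'tjq0[j0ewl][3][(ebve0]uujb'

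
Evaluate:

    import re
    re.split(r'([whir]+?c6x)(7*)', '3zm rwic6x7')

['3zm ', 'rwic6x', '7', '']

The pattern matches one or more of one of [whir] (lazy), then the literal 'c6x' (captured); then zero or more of a literal '7' (captured).
Matches to split on: at [4:11] → 'rwic6x7'.
The group in the pattern means `split` returns the separators' captures alongside the pieces.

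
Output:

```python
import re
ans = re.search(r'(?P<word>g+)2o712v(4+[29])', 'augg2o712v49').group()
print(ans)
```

gg2o712v49

This matches one or more of a literal 'g' (captured as 'word'); then the literal '2o7', then the literal '12v'; then one or more of a literal '4', then one of [29] (captured).
The match spans [2:12] → 'gg2o712v49'.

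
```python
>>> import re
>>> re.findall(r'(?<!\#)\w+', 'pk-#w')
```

The negative lookaround is zero-width — it rules out positions where the adjacent text would match, without consuming anything.
Walking the string: at [0:2] → 'pk'.
Since nothing is captured, `findall` lists the 1 matched substring directly.

['pk']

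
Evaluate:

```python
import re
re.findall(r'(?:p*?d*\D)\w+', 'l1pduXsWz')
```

['l1pduXsWz']

Pattern: zero or more of a literal 'p' (lazy), then zero or more of the literal 'd', then a non-digit (non-capturing group); then one or more of a word character.
Scanning left to right: at [0:9] → 'l1pduXsWz'.
No capturing groups, so `findall` returns the 1 full match string.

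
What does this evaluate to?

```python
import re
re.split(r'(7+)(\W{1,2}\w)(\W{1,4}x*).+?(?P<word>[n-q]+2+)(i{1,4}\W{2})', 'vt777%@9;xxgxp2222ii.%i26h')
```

['vt', '777', '%@9', ';xx', 'p2222', 'ii.%', 'i26h']

Because the pattern has a capturing group, `split` also inserts each captured text between the pieces.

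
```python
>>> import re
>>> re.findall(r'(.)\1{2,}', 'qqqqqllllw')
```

['q', 'l']

The backreference `\1` re-matches whatever the first group consumed, character for character.
Scanning left to right: at [0:5] match 'qqqqq', group 1 = 'q'; at [5:9] match 'llll', group 1 = 'l'.
With a single group, `findall` returns only what that group captured — 2 items.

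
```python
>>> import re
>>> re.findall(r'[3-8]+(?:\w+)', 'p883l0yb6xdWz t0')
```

The pattern matches one or more of a character in [3-8]; then one or more of a word character (non-capturing group).
With no groups in the pattern, `findall` gives back each whole match — 1 here.

['883l0yb6xdWz']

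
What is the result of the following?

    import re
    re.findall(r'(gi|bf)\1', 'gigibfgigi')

['gi', 'gi']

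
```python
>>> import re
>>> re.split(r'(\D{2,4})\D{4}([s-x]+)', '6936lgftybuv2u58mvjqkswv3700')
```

Because the pattern has a capturing group, `split` also inserts each captured text between the pieces.

['6936', 'lgf', 'v', '2u58', 'mvj', 'v', '3700']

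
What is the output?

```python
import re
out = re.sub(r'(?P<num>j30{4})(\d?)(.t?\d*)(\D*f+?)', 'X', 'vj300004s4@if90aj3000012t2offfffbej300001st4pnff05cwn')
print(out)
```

Pattern: the literal 'j3', then exactly 4 of the literal '0' (captured as 'num'); then optionally a digit (captured); then any character, then optionally a literal 't', then zero or more of a digit (captured); then zero or more of a non-digit, then one or more of a literal 'f' (lazy) (captured).
Matches: at [1:13] → 'j300004s4@if'; at [16:32] → 'j3000012t2offfff'; at [34:48] → 'j300001st4pnff'.
`sub` substitutes 'X' at each match site.

vX90aXbeX05cwn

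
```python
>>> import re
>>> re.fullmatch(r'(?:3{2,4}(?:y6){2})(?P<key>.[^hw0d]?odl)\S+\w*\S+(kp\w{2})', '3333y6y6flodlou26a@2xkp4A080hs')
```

None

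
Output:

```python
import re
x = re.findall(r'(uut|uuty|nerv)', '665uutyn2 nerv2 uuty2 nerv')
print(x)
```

['uut', 'nerv', 'uut', 'nerv']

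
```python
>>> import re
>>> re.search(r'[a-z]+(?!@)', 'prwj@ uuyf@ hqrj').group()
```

The negative lookahead/lookbehind blocks any match where the forbidden context is present.
The match spans [0:3] → 'prw'.

'prw'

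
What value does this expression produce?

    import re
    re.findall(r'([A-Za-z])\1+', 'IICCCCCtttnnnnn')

['I', 'C', 't', 'n']

`\1` has to match the exact text group 1 already captured.
Walking the string: at [0:2] match 'II', group 1 = 'I'; at [2:7] match 'CCCCC', group 1 = 'C'; at [7:10] match 'ttt', group 1 = 't'; at [10:15] match 'nnnnn', group 1 = 'n'.
Because there's exactly one group, `findall` drops the full match and keeps group 1 from each hit.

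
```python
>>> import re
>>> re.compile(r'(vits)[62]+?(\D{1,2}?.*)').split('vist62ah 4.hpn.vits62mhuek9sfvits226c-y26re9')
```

['vist62ah 4.hpn.', 'vits', 'mhuek9sfvits226c-y26re9', '']

Pattern: a literal 'v', then the literal 'its' (captured); then one or more of one of [62] (lazy); then 1 to 2 of a non-digit (lazy), then zero or more of any character (captured).
Matches to split on: at [15:44] → 'vits62mhuek9sfvits226c-y26re9'.
`re.split` interleaves the captured-group text with the surrounding fragments.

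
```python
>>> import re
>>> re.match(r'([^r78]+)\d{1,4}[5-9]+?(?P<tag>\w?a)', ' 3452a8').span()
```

(0, 6)

The pattern matches one or more of any character except [r78] (captured); then 1 to 4 of a digit; then one or more of a character in [5-9] (lazy); then optionally a word character, then the literal 'a' (captured as 'tag').
`re.match` only tries the pattern at the start of the string.
The match spans [0:6] → ' 3452a'.
Captured: group 1 = ' 3', group 2 = '2a'.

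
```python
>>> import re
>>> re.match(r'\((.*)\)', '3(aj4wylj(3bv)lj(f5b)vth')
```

None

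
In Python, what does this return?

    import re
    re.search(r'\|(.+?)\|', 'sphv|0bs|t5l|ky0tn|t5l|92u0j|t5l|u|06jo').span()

A non-greedy quantifier consumes as few characters as it can — just enough that the remainder of the pattern still matches from where it stops; whatever follows it matches normally.
`re.search` tries every starting position until one works.
The match spans [4:9] → '|0bs|'.
Captured: group 1 = '0bs'.

(4, 9)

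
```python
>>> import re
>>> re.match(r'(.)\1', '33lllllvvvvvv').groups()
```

The match spans [0:2] → '33'.
Captured: group 1 = '3'.

('3',)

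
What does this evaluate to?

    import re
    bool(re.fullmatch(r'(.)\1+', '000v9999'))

`\1` has to match the exact text group 1 already captured.
`re.fullmatch` is like wrapping the pattern in `^…$` (in single-line mode).
Here the pattern can't cover the whole string, so the call returns None, and `bool(None)` is False.

False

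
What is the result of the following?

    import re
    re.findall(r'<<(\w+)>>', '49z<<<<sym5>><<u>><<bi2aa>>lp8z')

['sym5', 'u', 'bi2aa']

One capturing group, so `findall` returns just the captured substring from each match — 3 in all.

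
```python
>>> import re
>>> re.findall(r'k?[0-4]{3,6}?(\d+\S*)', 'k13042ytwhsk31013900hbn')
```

['42ytwhsk31013900hbn']

This matches optionally a literal 'k', then 3 to 6 of a character in [0-4] (lazy); then one or more of a digit, then zero or more of a non-whitespace character (captured).
Walking the string: at [0:23] match 'k13042ytwhsk31013900hbn', group 1 = '42ytwhsk31013900hbn'.
One capturing group, so `findall` returns just the captured substring from the one match — 1 in all.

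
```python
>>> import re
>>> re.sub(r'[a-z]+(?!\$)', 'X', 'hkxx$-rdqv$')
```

'Xx$-Xv$'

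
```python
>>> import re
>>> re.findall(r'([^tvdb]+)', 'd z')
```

This matches one or more of any character except [tvdb] (captured).
Matches: at [1:3] match ' z', group 1 = ' z'.
Because there's exactly one group, `findall` drops the full match and keeps group 1 from the one hit.

[' z']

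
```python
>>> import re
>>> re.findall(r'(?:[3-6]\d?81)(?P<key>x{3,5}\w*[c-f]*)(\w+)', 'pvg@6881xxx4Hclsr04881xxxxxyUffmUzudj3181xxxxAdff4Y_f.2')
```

The pattern matches a character in [3-6], then optionally a digit, then the literal '81' (non-capturing group); then 3 to 5 of the literal 'x', then zero or more of a word character, then zero or more of a character in [c-f] (captured as 'key'); then one or more of a word character (captured).
Scanning left to right: at [4:53] match '6881xxx4Hclsr04881xxxxxyUffmUzudj3181xxxxAdff4Y_f', groups = ('xxx4Hclsr04881xxxxxyUffmUzudj3181xxxxAdff4Y_', 'f').
Multiple groups make `findall` return tuples — one 2-tuple for the one match.

[('xxx4Hclsr04881xxxxxyUffmUzudj3181xxxxAdff4Y_', 'f')]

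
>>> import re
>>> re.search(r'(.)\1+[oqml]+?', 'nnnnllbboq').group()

'nnnnl'

The backreference `\1` re-matches whatever the first group consumed, character for character.
The match spans [0:5] → 'nnnnl'.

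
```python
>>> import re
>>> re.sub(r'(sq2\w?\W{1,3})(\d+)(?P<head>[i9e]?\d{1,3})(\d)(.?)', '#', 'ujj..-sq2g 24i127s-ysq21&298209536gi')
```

This matches the literal 'sq2', then optionally a word character, then 1 to 3 of a non-word character (captured); then one or more of a digit (captured); then optionally one of [i9e], then 1 to 3 of a digit (captured as 'head'); then a digit (captured); then optionally any character (captured).
Matches: at [6:18] → 'sq2g 24i127s'; at [20:35] → 'sq21&298209536g'.
Every occurrence is swapped for '#'.

'ujj..-#-y#i'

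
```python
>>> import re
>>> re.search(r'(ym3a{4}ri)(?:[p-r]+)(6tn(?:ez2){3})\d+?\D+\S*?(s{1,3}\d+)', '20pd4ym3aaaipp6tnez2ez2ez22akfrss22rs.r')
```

This matches the literal 'ym3', then exactly 4 of the literal 'a', then the literal 'ri' (captured); then one or more of a character in [p-r] (non-capturing group); then the literal '6tn', then the literal 'ez2' repeated 3 times (captured); then one or more of a digit (lazy), then one or more of a non-digit, then zero or more of a non-whitespace character (lazy); then 1 to 3 of a literal 's', then one or more of a digit (captured).
`re.search` scans for the first position where the pattern succeeds.
Here the pattern never matches, so the call returns None.

None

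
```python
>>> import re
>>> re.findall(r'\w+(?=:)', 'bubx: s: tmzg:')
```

The `(?=…)`/`(?<=…)` assertion just peeks at neighbouring text; it doesn't advance the match position.
With no groups in the pattern, `findall` gives back each whole match — 3 here.

['bubx', 's', 'tmzg']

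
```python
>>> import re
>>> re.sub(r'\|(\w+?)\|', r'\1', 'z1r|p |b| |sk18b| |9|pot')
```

The replacement refers to a captured group, so each match is rewritten using its own captured text.

'z1r|p b sk18b 9pot'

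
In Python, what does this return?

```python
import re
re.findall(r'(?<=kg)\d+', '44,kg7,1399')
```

['7']

The `(?=…)`/`(?<=…)` assertion just peeks at neighbouring text; it doesn't advance the match position.
No capturing groups, so `findall` returns the 1 full match string.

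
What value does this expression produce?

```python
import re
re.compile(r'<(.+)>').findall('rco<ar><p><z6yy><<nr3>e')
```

['ar><p><z6yy><<nr3']

Matches: at [3:22] match '<ar><p><z6yy><<nr3>', group 1 = 'ar><p><z6yy><<nr3'.
`findall` collects group 1 from the one match (1 total).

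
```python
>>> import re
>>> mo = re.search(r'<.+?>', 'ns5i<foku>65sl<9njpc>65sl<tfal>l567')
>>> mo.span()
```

The `?` after the quantifier makes it lazy — it takes as little as possible before letting the rest of the pattern try.
`re.search` scans for the first position where the pattern succeeds.
The match spans [4:10] → '<foku>'.

(4, 10)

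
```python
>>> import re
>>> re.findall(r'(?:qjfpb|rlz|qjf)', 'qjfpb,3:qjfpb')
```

Alternation tries branches left to right and keeps the first one that lets the overall match succeed at that position.
Walking the string: at [0:5] → 'qjfpb'; at [8:13] → 'qjfpb'.
`findall` yields the raw match text (2 of them) because the pattern has no groups.

['qjfpb', 'qjfpb']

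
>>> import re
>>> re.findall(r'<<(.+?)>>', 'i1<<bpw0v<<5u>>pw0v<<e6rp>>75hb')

['bpw0v<<5u', 'e6rp']

Lazy quantifiers expand one character at a time until the remainder of the pattern can match.
Walking the string: at [2:15] match '<<bpw0v<<5u>>', group 1 = 'bpw0v<<5u'; at [19:27] match '<<e6rp>>', group 1 = 'e6rp'.
`findall` collects group 1 from each match (2 total).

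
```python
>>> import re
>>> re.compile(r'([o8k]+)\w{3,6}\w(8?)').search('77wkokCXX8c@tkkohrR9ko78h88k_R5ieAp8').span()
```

(3, 11)

The pattern matches one or more of one of [o8k] (captured); then 3 to 6 of a word character, then a word character; then optionally a literal '8' (captured).
Unlike `match`, `search` isn't anchored — it looks for the pattern anywhere in the string.
The match spans [3:11] → 'kokCXX8c'.
Captured: group 1 = 'kok', group 2 = ''.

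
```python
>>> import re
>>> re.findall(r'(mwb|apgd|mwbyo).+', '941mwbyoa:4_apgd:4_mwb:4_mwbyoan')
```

`|` is ordered: at each position the engine commits to the first alternative that works.
Walking the string: at [3:32] match 'mwbyoa:4_apgd:4_mwb:4_mwbyoan', group 1 = 'mwb'.
With a single group, `findall` returns only what that group captured — 1 item.

['mwb']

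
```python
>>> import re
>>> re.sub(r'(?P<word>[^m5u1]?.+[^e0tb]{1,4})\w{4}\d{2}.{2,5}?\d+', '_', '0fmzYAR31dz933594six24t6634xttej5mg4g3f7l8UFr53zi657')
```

The pattern matches optionally any character except [m5u1], then one or more of any character, then 1 to 4 of any character except [e0tb] (captured as 'word'); then exactly 4 of a word character, then exactly 2 of a digit, then 2 to 5 of any character (lazy); then one or more of a digit.
Each match is replaced by '_'.

'_'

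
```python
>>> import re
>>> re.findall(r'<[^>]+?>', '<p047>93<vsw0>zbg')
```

['<p047>', '<vsw0>']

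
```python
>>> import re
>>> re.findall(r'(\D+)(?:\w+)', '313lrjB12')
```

['lrjB']

Pattern: one or more of a non-digit (captured); then one or more of a word character (non-capturing group).
Walking the string: at [3:9] match 'lrjB12', group 1 = 'lrjB'.
Because there's exactly one group, `findall` drops the full match and keeps group 1 from the one hit.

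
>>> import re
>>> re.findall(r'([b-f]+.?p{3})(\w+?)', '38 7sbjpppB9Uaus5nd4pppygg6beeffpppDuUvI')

Pattern: one or more of a character in [b-f], then optionally any character, then exactly 3 of the literal 'p' (captured); then one or more of a word character (lazy) (captured).
2 groups means each result is a tuple of 2 captured strings — 3 here.

[('bjppp', 'B'), ('d4ppp', 'y'), ('beeffppp', 'D')]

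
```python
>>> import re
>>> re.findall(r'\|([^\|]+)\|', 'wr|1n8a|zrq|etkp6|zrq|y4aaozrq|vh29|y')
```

['1n8a', 'etkp6', 'y4aaozrq']

Matches: at [2:8] match '|1n8a|', group 1 = '1n8a'; at [11:18] match '|etkp6|', group 1 = 'etkp6'; at [21:31] match '|y4aaozrq|', group 1 = 'y4aaozrq'.
With a single group, `findall` returns only what that group captured — 3 items.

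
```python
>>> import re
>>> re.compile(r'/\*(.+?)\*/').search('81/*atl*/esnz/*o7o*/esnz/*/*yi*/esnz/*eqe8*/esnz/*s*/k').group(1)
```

The match spans [2:9] → '/*atl*/'.
Captured: group 1 = 'atl'.

'atl'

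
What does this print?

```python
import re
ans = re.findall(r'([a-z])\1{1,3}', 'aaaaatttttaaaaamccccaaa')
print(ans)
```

['a', 't', 'a', 'c', 'a']

`\1` has to match the exact text group 1 already captured.
Walking the string: at [0:4] match 'aaaa', group 1 = 'a'; at [5:9] match 'tttt', group 1 = 't'; at [10:14] match 'aaaa', group 1 = 'a'; at [16:20] match 'cccc', group 1 = 'c'; at [20:23] match 'aaa', group 1 = 'a'.
One capturing group, so `findall` returns just the captured substring from each match — 5 in all.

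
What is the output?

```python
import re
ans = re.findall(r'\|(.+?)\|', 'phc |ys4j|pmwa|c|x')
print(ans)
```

['ys4j', 'c']

One capturing group, so `findall` returns just the captured substring from each match — 2 in all.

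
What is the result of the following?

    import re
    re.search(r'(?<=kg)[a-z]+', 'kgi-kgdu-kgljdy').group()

'i'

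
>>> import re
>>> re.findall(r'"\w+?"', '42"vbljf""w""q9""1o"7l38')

Matches: at [2:9] → '"vbljf"'; at [9:12] → '"w"'; at [12:16] → '"q9"'; at [16:20] → '"1o"'.
`findall` yields the raw match text (4 of them) because the pattern has no groups.

['"vbljf"', '"w"', '"q9"', '"1o"']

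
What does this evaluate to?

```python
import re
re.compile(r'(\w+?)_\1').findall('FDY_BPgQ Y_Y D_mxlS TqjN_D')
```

['Y']

`\1` has to match the exact text group 1 already captured.
Matches: at [9:12] match 'Y_Y', group 1 = 'Y'.
With a single group, `findall` returns only what that group captured — 1 item.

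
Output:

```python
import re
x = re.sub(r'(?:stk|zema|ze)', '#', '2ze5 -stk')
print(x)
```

2#5 -#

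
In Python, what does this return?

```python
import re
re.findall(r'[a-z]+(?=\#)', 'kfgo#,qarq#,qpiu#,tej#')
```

The positive lookaround only admits positions where the adjacent text matches; those characters stay outside the span.
Matches: at [0:4] → 'kfgo'; at [6:10] → 'qarq'; at [12:16] → 'qpiu'; at [18:21] → 'tej'.
No capturing groups, so `findall` returns the 4 full match strings.

['kfgo', 'qarq', 'qpiu', 'tej']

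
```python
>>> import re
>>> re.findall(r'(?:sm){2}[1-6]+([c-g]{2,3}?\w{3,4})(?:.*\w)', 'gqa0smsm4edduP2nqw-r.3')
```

['edduP2']

The pattern matches the literal 'sm' repeated 2 times, then one or more of a character in [1-6]; then 2 to 3 of a character in [c-g] (lazy), then 3 to 4 of a word character (captured); then zero or more of any character, then a word character (non-capturing group).
Scanning left to right: at [4:22] match 'smsm4edduP2nqw-r.3', group 1 = 'edduP2'.
With a single group, `findall` returns only what that group captured — 1 item.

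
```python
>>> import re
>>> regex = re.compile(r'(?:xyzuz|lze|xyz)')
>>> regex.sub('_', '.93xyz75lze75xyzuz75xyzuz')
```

'.93_75_75_75_'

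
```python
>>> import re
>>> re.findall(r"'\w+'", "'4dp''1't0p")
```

Matches: at [0:5] → "'4dp'"; at [5:8] → "'1'".
No capturing groups, so `findall` returns the 2 full match strings.

["'4dp'", "'1'"]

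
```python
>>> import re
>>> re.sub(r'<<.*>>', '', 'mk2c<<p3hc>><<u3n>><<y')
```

'mk2c<<y'

Matches: at [4:19] → '<<p3hc>><<u3n>>'.
`sub` substitutes '' at each match site.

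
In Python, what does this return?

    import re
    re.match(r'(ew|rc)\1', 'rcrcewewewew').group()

'rcrc'

`match` is anchored at position 0; if the pattern doesn't fit there, it returns None.
The match spans [0:4] → 'rcrc'.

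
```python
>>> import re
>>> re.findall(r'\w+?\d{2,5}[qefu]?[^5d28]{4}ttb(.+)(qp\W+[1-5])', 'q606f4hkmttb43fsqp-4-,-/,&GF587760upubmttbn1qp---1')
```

Multiple groups make `findall` return tuples — one 2-tuple for the one match.

[('43fsqp-4-,-/,&GF587760upubmttbn1', 'qp---1')]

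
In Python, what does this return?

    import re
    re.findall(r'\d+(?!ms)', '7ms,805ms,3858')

The negative lookahead/lookbehind blocks any match where the forbidden context is present.
Walking the string: at [4:6] → '80'; at [10:14] → '3858'.
Since nothing is captured, `findall` lists the 2 matched substrings directly.

['80', '3858']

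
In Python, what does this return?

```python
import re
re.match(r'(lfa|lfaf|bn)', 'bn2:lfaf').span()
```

`match` is anchored at position 0; if the pattern doesn't fit there, it returns None.
The match spans [0:2] → 'bn'.

(0, 2)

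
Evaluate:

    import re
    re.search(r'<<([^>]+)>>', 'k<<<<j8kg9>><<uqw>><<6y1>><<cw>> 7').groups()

('<<j8kg9',)

`re.search` tries every starting position until one works.
The match spans [1:12] → '<<<<j8kg9>>'.
Captured: group 1 = '<<j8kg9'.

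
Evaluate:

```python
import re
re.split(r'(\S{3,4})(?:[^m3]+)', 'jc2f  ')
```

['', 'jc2f', '']

This matches 3 to 4 of a non-whitespace character (captured); then one or more of any character except [m3] (non-capturing group).
Matches to split on: at [0:6] → 'jc2f  '.
`re.split` interleaves the captured-group text with the surrounding fragments.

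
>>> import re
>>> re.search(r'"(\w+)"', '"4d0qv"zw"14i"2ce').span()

(0, 7)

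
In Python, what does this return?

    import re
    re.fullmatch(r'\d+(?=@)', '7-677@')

None

`re.fullmatch` requires the pattern to consume the entire string.
Here the string isn't matched end-to-end, so the call returns None.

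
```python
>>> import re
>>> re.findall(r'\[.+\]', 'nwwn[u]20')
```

['[u]']

Walking the string: at [4:7] → '[u]'.
No capturing groups, so `findall` returns the 1 full match string.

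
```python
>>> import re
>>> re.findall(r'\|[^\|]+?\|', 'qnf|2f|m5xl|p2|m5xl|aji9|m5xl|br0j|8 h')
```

With no groups in the pattern, `findall` gives back each whole match — 4 here.

['|2f|', '|p2|', '|aji9|', '|br0j|']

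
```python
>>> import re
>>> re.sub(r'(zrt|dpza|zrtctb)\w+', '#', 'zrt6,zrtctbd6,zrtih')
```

'#,#,#'

Matches: at [0:4] → 'zrt6'; at [5:13] → 'zrtctbd6'; at [14:19] → 'zrtih'.
`sub` substitutes '#' at each match site.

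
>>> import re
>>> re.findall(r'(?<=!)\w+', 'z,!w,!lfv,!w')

The lookaround is zero-width — it requires the adjacent text to match without consuming it, so the asserted text isn't part of the match.
Walking the string: at [3:4] → 'w'; at [6:9] → 'lfv'; at [11:12] → 'w'.
`findall` yields the raw match text (3 of them) because the pattern has no groups.

['w', 'lfv', 'w']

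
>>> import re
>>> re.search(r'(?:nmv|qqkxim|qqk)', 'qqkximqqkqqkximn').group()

Alternation tries branches left to right and keeps the first one that lets the overall match succeed at that position.
The match spans [0:6] → 'qqkxim'.

'qqkxim'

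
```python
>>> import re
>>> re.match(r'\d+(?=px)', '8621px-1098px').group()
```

'8621'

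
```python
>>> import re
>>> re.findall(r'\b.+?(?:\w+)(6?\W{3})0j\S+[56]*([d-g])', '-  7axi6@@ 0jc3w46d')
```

[('@@ ', 'd')]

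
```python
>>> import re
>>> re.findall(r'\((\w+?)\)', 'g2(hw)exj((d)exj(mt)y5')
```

['hw', 'd', 'mt']

Matches: at [2:6] match '(hw)', group 1 = 'hw'; at [10:13] match '(d)', group 1 = 'd'; at [16:20] match '(mt)', group 1 = 'mt'.
With a single group, `findall` returns only what that group captured — 3 items.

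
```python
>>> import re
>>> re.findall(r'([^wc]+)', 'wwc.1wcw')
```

The pattern matches one or more of any character except [wc] (captured).
Matches: at [3:5] match '.1', group 1 = '.1'.
Because there's exactly one group, `findall` drops the full match and keeps group 1 from the one hit.

['.1']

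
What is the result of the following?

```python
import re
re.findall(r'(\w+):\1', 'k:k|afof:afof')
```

`\1` is not a pattern — it's the concrete string captured by group 1, re-applied verbatim.
Walking the string: at [0:3] match 'k:k', group 1 = 'k'; at [4:13] match 'afof:afof', group 1 = 'afof'.
With a single group, `findall` returns only what that group captured — 2 items.

['k', 'afof']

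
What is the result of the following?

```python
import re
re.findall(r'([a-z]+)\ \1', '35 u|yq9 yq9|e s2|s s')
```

`\1` has to match the exact text group 1 already captured.
Scanning left to right: at [18:21] match 's s', group 1 = 's'.
`findall` collects group 1 from the one match (1 total).

['s']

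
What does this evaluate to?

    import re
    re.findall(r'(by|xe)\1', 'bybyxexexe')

['by', 'xe']

A backreference is literal: `\1` must see the identical characters the first group matched.
Scanning left to right: at [0:4] match 'byby', group 1 = 'by'; at [4:8] match 'xexe', group 1 = 'xe'.
With a single group, `findall` returns only what that group captured — 2 items.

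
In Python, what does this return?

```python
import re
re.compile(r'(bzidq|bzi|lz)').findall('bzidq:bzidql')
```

['bzidq', 'bzidq']

`|` is ordered: at each position the engine commits to the first alternative that works.
Scanning left to right: at [0:5] match 'bzidq', group 1 = 'bzidq'; at [6:11] match 'bzidq', group 1 = 'bzidq'.
Because there's exactly one group, `findall` drops the full match and keeps group 1 from each hit.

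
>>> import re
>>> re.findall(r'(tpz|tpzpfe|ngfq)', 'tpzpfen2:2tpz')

['tpz', 'tpz']

`|` is ordered: at each position the engine commits to the first alternative that works.
Because there's exactly one group, `findall` drops the full match and keeps group 1 from each hit.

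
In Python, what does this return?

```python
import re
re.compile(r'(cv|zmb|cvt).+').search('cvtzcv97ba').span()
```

(0, 10)

`re.search` scans for the first position where the pattern succeeds.
The match spans [0:10] → 'cvtzcv97ba'.
Captured: group 1 = 'cv'.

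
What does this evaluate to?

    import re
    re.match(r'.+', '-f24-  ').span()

`re.match` won't scan ahead — the pattern has to work from the very first character.
The match spans [0:7] → '-f24-  '.

(0, 7)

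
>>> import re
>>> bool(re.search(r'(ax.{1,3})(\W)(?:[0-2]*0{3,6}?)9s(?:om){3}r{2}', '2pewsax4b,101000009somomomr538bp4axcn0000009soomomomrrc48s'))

False

Pattern: the literal 'ax', then 1 to 3 of any character (captured); then a non-word character (captured); then zero or more of a character in [0-2], then 3 to 6 of the literal '0' (lazy) (non-capturing group); then the literal '9s', then the literal 'om' repeated 3 times, then exactly 2 of the literal 'r'.
`re.search` tries every starting position until one works.
Here no position works, so the call returns None, and `bool(None)` is False.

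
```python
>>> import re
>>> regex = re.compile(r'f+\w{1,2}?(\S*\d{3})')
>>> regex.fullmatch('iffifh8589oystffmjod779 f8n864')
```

None

`fullmatch` succeeds only if the pattern covers the string from start to end.
Here there's no way to consume every character, so the call returns None.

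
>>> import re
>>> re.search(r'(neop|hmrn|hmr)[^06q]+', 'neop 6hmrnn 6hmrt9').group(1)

'neop'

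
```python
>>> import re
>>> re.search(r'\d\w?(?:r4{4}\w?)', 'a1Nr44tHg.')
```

None

Here the pattern never matches, so the call returns None.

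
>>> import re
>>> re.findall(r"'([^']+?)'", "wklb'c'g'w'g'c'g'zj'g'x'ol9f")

Walking the string: at [4:7] match "'c'", group 1 = 'c'; at [8:11] match "'w'", group 1 = 'w'; at [12:15] match "'c'", group 1 = 'c'; at [16:20] match "'zj'", group 1 = 'zj'; at [21:24] match "'x'", group 1 = 'x'.
One capturing group, so `findall` returns just the captured substring from each match — 5 in all.

['c', 'w', 'c', 'zj', 'x']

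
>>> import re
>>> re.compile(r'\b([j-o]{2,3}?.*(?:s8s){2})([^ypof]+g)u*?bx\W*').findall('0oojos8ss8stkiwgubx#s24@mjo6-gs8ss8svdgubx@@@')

[('mjo6-gs8ss8s', 'vdg')]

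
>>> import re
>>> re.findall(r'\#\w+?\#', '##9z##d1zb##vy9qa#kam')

Scanning left to right: at [1:5] → '#9z#'; at [5:11] → '#d1zb#'; at [11:18] → '#vy9qa#'.
With no groups in the pattern, `findall` gives back each whole match — 3 here.

['#9z#', '#d1zb#', '#vy9qa#']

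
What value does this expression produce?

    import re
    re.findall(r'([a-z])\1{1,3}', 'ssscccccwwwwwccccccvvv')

After group 1 captures some text, `\1` only succeeds where that same text appears again.
Walking the string: at [0:3] match 'sss', group 1 = 's'; at [3:7] match 'cccc', group 1 = 'c'; at [8:12] match 'wwww', group 1 = 'w'; at [13:17] match 'cccc', group 1 = 'c'; at [17:19] match 'cc', group 1 = 'c'; ….
Because there's exactly one group, `findall` drops the full match and keeps group 1 from each hit.

['s', 'c', 'w', 'c', 'c', 'v']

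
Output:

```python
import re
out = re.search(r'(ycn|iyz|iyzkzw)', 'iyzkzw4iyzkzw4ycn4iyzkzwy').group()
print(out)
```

iyz

Alternation isn't longest-match — the leftmost alternative that fits at this position is chosen.
Unlike `match`, `search` isn't anchored — it looks for the pattern anywhere in the string.
The match spans [0:3] → 'iyz'.
Captured: group 1 = 'iyz'.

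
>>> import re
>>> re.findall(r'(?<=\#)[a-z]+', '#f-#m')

['f', 'm']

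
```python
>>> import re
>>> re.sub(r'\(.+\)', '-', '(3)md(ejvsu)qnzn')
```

Every occurrence is swapped for '-'.

'-qnzn'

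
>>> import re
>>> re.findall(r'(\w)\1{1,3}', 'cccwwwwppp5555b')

['c', 'w', 'p', '5']

`\1` is not a pattern — it's the concrete string captured by group 1, re-applied verbatim.
Walking the string: at [0:3] match 'ccc', group 1 = 'c'; at [3:7] match 'wwww', group 1 = 'w'; at [7:10] match 'ppp', group 1 = 'p'; at [10:14] match '5555', group 1 = '5'.
One capturing group, so `findall` returns just the captured substring from each match — 4 in all.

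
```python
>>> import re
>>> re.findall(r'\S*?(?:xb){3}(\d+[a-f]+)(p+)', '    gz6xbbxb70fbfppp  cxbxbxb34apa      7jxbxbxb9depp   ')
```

This matches zero or more of a non-whitespace character (lazy), then the literal 'xb' repeated 3 times; then one or more of a digit, then one or more of a character in [a-f] (captured); then one or more of a literal 'p' (captured).
Matches: at [22:33] match 'cxbxbxb34ap', groups = ('34a', 'p'); at [40:53] match '7jxbxbxb9depp', groups = ('9de', 'pp').
Multiple groups make `findall` return tuples — one 2-tuple for each match.

[('34a', 'p'), ('9de', 'pp')]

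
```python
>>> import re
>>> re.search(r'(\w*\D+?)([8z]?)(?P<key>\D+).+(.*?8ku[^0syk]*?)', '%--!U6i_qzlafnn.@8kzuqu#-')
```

None

Pattern: zero or more of a word character, then one or more of a non-digit (lazy) (captured); then optionally one of [8z] (captured); then one or more of a non-digit (captured as 'key'); then one or more of any character; then zero or more of any character (lazy), then the literal '8ku', then zero or more of any character except [0syk] (lazy) (captured).
Here no position works, so the call returns None.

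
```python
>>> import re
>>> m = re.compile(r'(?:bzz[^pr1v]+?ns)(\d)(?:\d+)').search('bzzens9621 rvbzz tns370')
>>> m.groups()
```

Pattern: the literal 'bzz', then one or more of any character except [pr1v] (lazy), then the literal 'ns' (non-capturing group); then a digit (captured); then one or more of a digit (non-capturing group).
`re.search` tries every starting position until one works.
The match spans [0:10] → 'bzzens9621'.
Captured: group 1 = '9'.

('9',)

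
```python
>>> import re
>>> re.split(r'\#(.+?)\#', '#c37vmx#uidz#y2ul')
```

['', 'c37vmx', 'uidz#y2ul']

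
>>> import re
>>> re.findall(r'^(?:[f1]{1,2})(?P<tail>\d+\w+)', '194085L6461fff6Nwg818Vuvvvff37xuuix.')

Pattern: anchored at the start of the string; then 1 to 2 of one of [f1] (non-capturing group); then one or more of a digit, then one or more of a word character (captured as 'tail').
Matches: at [0:35] match '194085L6461fff6Nwg818Vuvvvff37xuuix', group 1 = '94085L6461fff6Nwg818Vuvvvff37xuuix'.
Because there's exactly one group, `findall` drops the full match and keeps group 1 from the one hit.

['94085L6461fff6Nwg818Vuvvvff37xuuix']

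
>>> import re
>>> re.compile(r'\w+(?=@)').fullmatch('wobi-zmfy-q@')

None

The positive lookaround only admits positions where the adjacent text matches; those characters stay outside the span.
`re.fullmatch` is like wrapping the pattern in `^…$` (in single-line mode).
Here the pattern can't cover the whole string, so the call returns None.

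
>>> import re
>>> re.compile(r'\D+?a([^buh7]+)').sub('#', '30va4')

'30#'

This matches one or more of a non-digit (lazy), then a literal 'a'; then one or more of any character except [buh7] (captured).
Matches: at [2:5] → 'va4'.
Each match is replaced by '#'.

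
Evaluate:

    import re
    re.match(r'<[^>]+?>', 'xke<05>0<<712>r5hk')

None

With `match`, the pattern is implicitly anchored at the beginning.
Here the pattern fails at index 0, so the call returns None.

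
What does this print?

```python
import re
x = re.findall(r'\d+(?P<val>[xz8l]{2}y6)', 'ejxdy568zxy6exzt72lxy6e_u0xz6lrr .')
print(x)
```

This matches one or more of a digit; then exactly 2 of one of [xz8l], then the literal 'y6' (captured as 'val').
Matches: at [5:12] match '568zxy6', group 1 = 'zxy6'; at [16:22] match '72lxy6', group 1 = 'lxy6'.
`findall` collects group 1 from each match (2 total).

['zxy6', 'lxy6']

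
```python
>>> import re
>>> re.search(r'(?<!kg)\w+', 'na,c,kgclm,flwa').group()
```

'na'

The negative lookaround is zero-width — it rules out positions where the adjacent text would match, without consuming anything.
`re.search` tries every starting position until one works.
The match spans [0:2] → 'na'.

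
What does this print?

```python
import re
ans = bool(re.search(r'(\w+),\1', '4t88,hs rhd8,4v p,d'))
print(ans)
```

False

After group 1 captures some text, `\1` only succeeds where that same text appears again.
Unlike `match`, `search` isn't anchored — it looks for the pattern anywhere in the string.
Here the pattern never matches, so the call returns None, and `bool(None)` is False.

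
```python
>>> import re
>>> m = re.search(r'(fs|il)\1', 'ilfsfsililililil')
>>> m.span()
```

(2, 6)

`\1` has to match the exact text group 1 already captured.
The match spans [2:6] → 'fsfs'.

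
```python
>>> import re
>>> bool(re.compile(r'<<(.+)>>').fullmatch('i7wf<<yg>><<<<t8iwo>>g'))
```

For `fullmatch`, every character of the input must be accounted for by the pattern.
Here the pattern can't cover the whole string, so the call returns None, and `bool(None)` is False.

False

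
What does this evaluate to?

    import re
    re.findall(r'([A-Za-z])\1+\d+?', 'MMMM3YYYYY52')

['M', 'Y']

A backreference is literal: `\1` must see the identical characters the first group matched.
Scanning left to right: at [0:5] match 'MMMM3', group 1 = 'M'; at [5:11] match 'YYYYY5', group 1 = 'Y'.
With a single group, `findall` returns only what that group captured — 2 items.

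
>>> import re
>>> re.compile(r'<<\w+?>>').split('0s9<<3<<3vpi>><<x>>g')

['0s9<<3', '', 'g']

Matches to split on: at [6:14] → '<<3vpi>>'; at [14:19] → '<<x>>'.
The string is cut at each match, leaving 3 pieces.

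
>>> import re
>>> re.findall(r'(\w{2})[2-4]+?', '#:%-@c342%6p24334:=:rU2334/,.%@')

Pattern: exactly 2 of a word character (captured); then one or more of a character in [2-4] (lazy).
Matches: at [5:8] match 'c34', group 1 = 'c3'; at [10:13] match '6p2', group 1 = '6p'; at [13:16] match '433', group 1 = '43'; at [20:23] match 'rU2', group 1 = 'rU'; at [23:26] match '334', group 1 = '33'.
With a single group, `findall` returns only what that group captured — 5 items.

['c3', '6p', '43', 'rU', '33']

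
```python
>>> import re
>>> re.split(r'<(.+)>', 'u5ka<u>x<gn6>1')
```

The group in the pattern means `split` returns the separators' captures alongside the pieces.

['u5ka', 'u>x<gn6', '1']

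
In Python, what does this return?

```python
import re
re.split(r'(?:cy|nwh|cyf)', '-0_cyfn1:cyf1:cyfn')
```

['-0_', 'fn1:', 'f1:', 'fn']

`|` is ordered: at each position the engine commits to the first alternative that works.
Matches to split on: at [3:5] → 'cy'; at [9:11] → 'cy'; at [14:16] → 'cy'.
The string is cut at each match, leaving 4 pieces.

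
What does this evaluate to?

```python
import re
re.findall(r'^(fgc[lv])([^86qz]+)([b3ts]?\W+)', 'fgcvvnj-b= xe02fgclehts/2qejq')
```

[('fgcv', 'vnj-b= xe02fgclehts', '/')]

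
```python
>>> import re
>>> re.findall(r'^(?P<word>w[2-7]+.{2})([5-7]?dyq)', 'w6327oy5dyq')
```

[('w6327oy', '5dyq')]

The pattern matches anchored at the start of the string; then a literal 'w', then one or more of a character in [2-7], then exactly 2 of any character (captured as 'word'); then optionally a character in [5-7], then the literal 'dyq' (captured).
Scanning left to right: at [0:11] match 'w6327oy5dyq', groups = ('w6327oy', '5dyq').
2 groups means the one result is a tuple of 2 captured strings — 1 here.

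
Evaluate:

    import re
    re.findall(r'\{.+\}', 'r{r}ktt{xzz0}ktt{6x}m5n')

Since nothing is captured, `findall` lists the 1 matched substring directly.

['{r}ktt{xzz0}ktt{6x}']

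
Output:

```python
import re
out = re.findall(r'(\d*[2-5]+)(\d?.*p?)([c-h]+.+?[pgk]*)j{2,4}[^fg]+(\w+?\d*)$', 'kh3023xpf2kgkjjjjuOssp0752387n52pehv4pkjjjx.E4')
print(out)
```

Because the quantifier is non-greedy, it stops expanding at the earliest point where the rest of the pattern can succeed.
4 groups means the one result is a tuple of 4 captured strings — 1 here.

[('3023', 'xpf2kgkjjjjuOssp0752387n52pe', 'hv4pk', '4')]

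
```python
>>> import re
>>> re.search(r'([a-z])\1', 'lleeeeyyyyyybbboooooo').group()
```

'll'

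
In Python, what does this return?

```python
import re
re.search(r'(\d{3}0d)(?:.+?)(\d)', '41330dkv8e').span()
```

(1, 9)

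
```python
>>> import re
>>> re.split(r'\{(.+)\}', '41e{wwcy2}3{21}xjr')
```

['41e', 'wwcy2}3{21', 'xjr']

The group in the pattern means `split` returns the separators' captures alongside the pieces.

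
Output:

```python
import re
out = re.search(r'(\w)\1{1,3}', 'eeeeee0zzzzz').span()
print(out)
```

The backreference `\1` re-matches whatever the first group consumed, character for character.
The match spans [0:4] → 'eeee'.

(0, 4)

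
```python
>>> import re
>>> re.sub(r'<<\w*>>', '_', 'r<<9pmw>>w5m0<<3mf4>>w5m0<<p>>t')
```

'r_w5m0_w5m0_t'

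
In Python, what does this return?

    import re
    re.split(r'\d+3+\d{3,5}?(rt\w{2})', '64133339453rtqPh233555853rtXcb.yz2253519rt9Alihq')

['', 'rtqP', 'h233555853rtXcb.yz', 'rt9A', 'lihq']

The pattern matches one or more of a digit, then one or more of the literal '3', then 3 to 5 of a digit (lazy); then the literal 'rt', then exactly 2 of a word character (captured).
Matches to split on: at [0:15] → '64133339453rtqP'; at [33:44] → '2253519rt9A'.
The group in the pattern means `split` returns the separators' captures alongside the pieces.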